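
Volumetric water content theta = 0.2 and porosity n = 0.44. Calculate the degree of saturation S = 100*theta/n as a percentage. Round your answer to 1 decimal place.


Step 1: S = 100 * theta_v / n
Step 2: S = 100 * 0.2 / 0.44
Step 3: S = 45.5%

45.5


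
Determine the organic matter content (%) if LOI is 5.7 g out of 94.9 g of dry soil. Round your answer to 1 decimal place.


Step 1: OM% = 100 * LOI / sample mass
Step 2: OM = 100 * 5.7 / 94.9
Step 3: OM = 6.0%

6.0


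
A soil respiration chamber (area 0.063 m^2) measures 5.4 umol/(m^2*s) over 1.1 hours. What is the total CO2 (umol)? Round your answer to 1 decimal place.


Step 1: Convert time to seconds: 1.1 hr * 3600 = 3960.0 s
Step 2: Total = flux * area * time_s
Step 3: Total = 5.4 * 0.063 * 3960.0
Step 4: Total = 1347.2 umol

1347.2


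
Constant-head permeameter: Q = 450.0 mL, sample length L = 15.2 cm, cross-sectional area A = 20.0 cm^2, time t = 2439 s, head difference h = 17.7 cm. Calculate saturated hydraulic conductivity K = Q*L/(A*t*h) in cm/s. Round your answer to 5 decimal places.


Step 1: K = Q * L / (A * t * h)
Step 2: Numerator = 450.0 * 15.2 = 6840.0
Step 3: Denominator = 20.0 * 2439 * 17.7 = 863406.0
Step 4: K = 6840.0 / 863406.0 = 0.00792 cm/s

0.00792


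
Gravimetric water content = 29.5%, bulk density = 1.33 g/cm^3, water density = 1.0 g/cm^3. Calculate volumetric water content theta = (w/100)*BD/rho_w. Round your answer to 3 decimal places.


Step 1: theta = (w / 100) * BD / rho_w
Step 2: theta = (29.5 / 100) * 1.33 / 1.0
Step 3: theta = 0.295 * 1.33
Step 4: theta = 0.392

0.392


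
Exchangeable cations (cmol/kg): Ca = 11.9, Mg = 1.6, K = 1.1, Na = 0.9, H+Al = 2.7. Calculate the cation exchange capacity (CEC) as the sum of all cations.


Step 1: CEC = Ca + Mg + K + Na + (H+Al)
Step 2: CEC = 11.9 + 1.6 + 1.1 + 0.9 + 2.7
Step 3: CEC = 18.2 cmol/kg

18.2


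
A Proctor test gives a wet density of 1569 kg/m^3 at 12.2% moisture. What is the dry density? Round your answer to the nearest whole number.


Step 1: Dry density = wet density / (1 + w/100)
Step 2: Dry density = 1569 / (1 + 12.2/100)
Step 3: Dry density = 1569 / 1.122
Step 4: Dry density = 1398 kg/m^3

1398


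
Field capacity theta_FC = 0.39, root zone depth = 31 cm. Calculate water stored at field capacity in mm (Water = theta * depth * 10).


Step 1: Water (mm) = theta_FC * depth (cm) * 10
Step 2: Water = 0.39 * 31 * 10
Step 3: Water = 120.9 mm

120.9


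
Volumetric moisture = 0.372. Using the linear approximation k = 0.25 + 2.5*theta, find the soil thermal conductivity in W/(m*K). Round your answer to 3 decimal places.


Step 1: k = 0.25 + 2.5 * theta
Step 2: k = 0.25 + 2.5 * 0.372
Step 3: k = 0.25 + 0.93
Step 4: k = 1.18 W/(m*K)

1.18


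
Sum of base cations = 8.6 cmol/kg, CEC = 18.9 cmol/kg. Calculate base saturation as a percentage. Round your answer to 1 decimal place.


Step 1: BS = 100 * (sum of bases) / CEC
Step 2: BS = 100 * 8.6 / 18.9
Step 3: BS = 45.5%

45.5


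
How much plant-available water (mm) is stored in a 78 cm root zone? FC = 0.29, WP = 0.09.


Step 1: Available water = (FC - WP) * depth * 10
Step 2: AW = (0.29 - 0.09) * 78 * 10
Step 3: AW = 0.2 * 78 * 10
Step 4: AW = 156.0 mm

156.0


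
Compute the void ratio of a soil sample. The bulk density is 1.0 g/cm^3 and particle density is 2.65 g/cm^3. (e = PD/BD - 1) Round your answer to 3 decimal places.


Step 1: e = PD / BD - 1
Step 2: e = 2.65 / 1.0 - 1
Step 3: e = 2.65 - 1
Step 4: e = 1.65

1.65


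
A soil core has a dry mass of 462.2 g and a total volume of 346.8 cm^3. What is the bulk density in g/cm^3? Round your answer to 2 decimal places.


Step 1: Identify the formula: BD = dry mass / volume
Step 2: Substitute values: BD = 462.2 / 346.8
Step 3: BD = 1.33 g/cm^3

1.33


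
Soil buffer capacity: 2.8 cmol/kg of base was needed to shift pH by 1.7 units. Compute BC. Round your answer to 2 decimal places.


Step 1: BC = change in base / change in pH
Step 2: BC = 2.8 / 1.7
Step 3: BC = 1.65 cmol/(kg*pH unit)

1.65


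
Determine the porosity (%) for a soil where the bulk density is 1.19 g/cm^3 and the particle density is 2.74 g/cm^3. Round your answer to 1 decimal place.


Step 1: Formula: n = 100 * (1 - BD / PD)
Step 2: n = 100 * (1 - 1.19 / 2.74)
Step 3: n = 100 * (1 - 0.43431)
Step 4: n = 56.6%

56.6


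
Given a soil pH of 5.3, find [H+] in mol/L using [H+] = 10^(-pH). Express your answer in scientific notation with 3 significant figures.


Step 1: [H+] = 10^(-pH)
Step 2: [H+] = 10^(-5.3)
Step 3: [H+] = 5.01e-06 mol/L

5.01e-06


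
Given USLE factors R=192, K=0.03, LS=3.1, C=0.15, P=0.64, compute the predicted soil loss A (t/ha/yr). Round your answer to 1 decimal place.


Step 1: A = R * K * LS * C * P
Step 2: R * K = 192 * 0.03 = 5.76
Step 3: (R*K) * LS = 5.76 * 3.1 = 17.856
Step 4: * C * P = 17.856 * 0.15 * 0.64 = 1.7
Step 5: A = 1.7 t/(ha*yr)

1.7


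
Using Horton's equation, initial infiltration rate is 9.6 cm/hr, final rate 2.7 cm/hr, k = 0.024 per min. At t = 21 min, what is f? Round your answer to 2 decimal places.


Step 1: f = fc + (f0 - fc) * exp(-k * t)
Step 2: exp(-0.024 * 21) = 0.604109
Step 3: f = 2.7 + (9.6 - 2.7) * 0.604109
Step 4: f = 2.7 + 6.9 * 0.604109
Step 5: f = 6.87 cm/hr

6.87


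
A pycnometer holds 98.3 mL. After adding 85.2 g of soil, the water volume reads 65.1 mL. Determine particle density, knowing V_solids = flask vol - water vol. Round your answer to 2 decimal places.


Step 1: Volume of solids = flask volume - water volume with soil
Step 2: V_solids = 98.3 - 65.1 = 33.2 mL
Step 3: Particle density = mass / V_solids = 85.2 / 33.2 = 2.57 g/cm^3

2.57


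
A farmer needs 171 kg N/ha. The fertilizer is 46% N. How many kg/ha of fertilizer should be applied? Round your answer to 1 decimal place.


Step 1: Fertilizer rate = target N / (N content / 100)
Step 2: Rate = 171 / (46 / 100)
Step 3: Rate = 171 / 0.46
Step 4: Rate = 371.7 kg/ha

371.7


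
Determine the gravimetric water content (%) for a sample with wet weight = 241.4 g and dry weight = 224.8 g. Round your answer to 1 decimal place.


Step 1: Water mass = wet - dry = 241.4 - 224.8 = 16.6 g
Step 2: w = 100 * water mass / dry mass
Step 3: w = 100 * 16.6 / 224.8 = 7.4%

7.4


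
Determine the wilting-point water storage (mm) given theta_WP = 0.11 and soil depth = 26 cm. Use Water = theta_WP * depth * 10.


Step 1: Water (mm) = theta_WP * depth * 10
Step 2: Water = 0.11 * 26 * 10
Step 3: Water = 28.6 mm

28.6


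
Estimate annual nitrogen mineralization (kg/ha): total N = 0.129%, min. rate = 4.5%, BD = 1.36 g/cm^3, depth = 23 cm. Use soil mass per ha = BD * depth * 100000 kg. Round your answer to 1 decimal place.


Step 1: Soil mass per ha = BD * depth * 100000 = 1.36 * 23 * 100000 = 3128000 kg
Step 2: Total N pool = soil mass * N%/100 = 3128000 * 0.129/100 = 4035.12 kg/ha
Step 3: N mineralized = N pool * rate%/100 = 4035.12 * 4.5/100 = 181.6 kg/ha/yr

181.6


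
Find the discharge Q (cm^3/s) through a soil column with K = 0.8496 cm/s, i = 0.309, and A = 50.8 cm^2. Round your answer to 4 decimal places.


Step 1: Apply Darcy's law: Q = K * i * A
Step 2: Q = 0.8496 * 0.309 * 50.8
Step 3: Q = 13.3363 cm^3/s

13.3363


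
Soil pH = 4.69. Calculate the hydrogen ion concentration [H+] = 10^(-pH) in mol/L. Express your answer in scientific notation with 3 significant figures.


Step 1: [H+] = 10^(-pH)
Step 2: [H+] = 10^(-4.69)
Step 3: [H+] = 2.04e-05 mol/L

2.04e-05


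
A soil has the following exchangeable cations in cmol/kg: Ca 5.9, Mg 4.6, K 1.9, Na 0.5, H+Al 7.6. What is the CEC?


Step 1: CEC = Ca + Mg + K + Na + (H+Al)
Step 2: CEC = 5.9 + 4.6 + 1.9 + 0.5 + 7.6
Step 3: CEC = 20.5 cmol/kg

20.5


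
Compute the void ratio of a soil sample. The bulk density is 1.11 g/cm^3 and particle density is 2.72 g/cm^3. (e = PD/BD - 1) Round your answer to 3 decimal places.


Step 1: e = PD / BD - 1
Step 2: e = 2.72 / 1.11 - 1
Step 3: e = 2.45045 - 1
Step 4: e = 1.45

1.45


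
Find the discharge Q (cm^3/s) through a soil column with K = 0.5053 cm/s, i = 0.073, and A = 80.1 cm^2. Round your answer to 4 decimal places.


Step 1: Apply Darcy's law: Q = K * i * A
Step 2: Q = 0.5053 * 0.073 * 80.1
Step 3: Q = 2.9546 cm^3/s

2.9546


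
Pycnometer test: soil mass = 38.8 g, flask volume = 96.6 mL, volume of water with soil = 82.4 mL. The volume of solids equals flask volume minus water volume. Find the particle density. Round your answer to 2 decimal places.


Step 1: Volume of solids = flask volume - water volume with soil
Step 2: V_solids = 96.6 - 82.4 = 14.2 mL
Step 3: Particle density = mass / V_solids = 38.8 / 14.2 = 2.73 g/cm^3

2.73


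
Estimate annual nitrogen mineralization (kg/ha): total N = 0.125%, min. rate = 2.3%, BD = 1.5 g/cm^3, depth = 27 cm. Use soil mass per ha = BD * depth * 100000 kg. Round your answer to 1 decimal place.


Step 1: Soil mass per ha = BD * depth * 100000 = 1.5 * 27 * 100000 = 4050000 kg
Step 2: Total N pool = soil mass * N%/100 = 4050000 * 0.125/100 = 5062.5 kg/ha
Step 3: N mineralized = N pool * rate%/100 = 5062.5 * 2.3/100 = 116.4 kg/ha/yr

116.4


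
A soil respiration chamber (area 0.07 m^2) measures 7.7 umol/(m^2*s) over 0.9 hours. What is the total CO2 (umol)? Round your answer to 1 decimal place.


Step 1: Convert time to seconds: 0.9 hr * 3600 = 3240.0 s
Step 2: Total = flux * area * time_s
Step 3: Total = 7.7 * 0.07 * 3240.0
Step 4: Total = 1746.4 umol

1746.4


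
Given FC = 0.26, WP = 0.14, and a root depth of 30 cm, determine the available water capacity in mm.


Step 1: Available water = (FC - WP) * depth * 10
Step 2: AW = (0.26 - 0.14) * 30 * 10
Step 3: AW = 0.12 * 30 * 10
Step 4: AW = 36.0 mm

36.0


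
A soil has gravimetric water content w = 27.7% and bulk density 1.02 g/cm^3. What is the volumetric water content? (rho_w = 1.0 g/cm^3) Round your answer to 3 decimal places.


Step 1: theta = (w / 100) * BD / rho_w
Step 2: theta = (27.7 / 100) * 1.02 / 1.0
Step 3: theta = 0.277 * 1.02
Step 4: theta = 0.283

0.283


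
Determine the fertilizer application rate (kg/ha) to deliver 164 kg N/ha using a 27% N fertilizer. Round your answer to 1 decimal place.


Step 1: Fertilizer rate = target N / (N content / 100)
Step 2: Rate = 164 / (27 / 100)
Step 3: Rate = 164 / 0.27
Step 4: Rate = 607.4 kg/ha

607.4


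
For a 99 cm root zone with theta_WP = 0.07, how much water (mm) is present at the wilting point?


Step 1: Water (mm) = theta_WP * depth * 10
Step 2: Water = 0.07 * 99 * 10
Step 3: Water = 69.3 mm

69.3


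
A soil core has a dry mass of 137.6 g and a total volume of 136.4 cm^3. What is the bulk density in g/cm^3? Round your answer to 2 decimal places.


Step 1: Identify the formula: BD = dry mass / volume
Step 2: Substitute values: BD = 137.6 / 136.4
Step 3: BD = 1.01 g/cm^3

1.01


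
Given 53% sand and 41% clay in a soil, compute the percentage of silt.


Step 1: sand + silt + clay = 100%
Step 2: silt = 100 - sand - clay
Step 3: silt = 100 - 53 - 41
Step 4: silt = 6%

6


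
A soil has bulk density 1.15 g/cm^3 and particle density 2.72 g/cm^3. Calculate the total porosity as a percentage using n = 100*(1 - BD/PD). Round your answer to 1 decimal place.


Step 1: Formula: n = 100 * (1 - BD / PD)
Step 2: n = 100 * (1 - 1.15 / 2.72)
Step 3: n = 100 * (1 - 0.42279)
Step 4: n = 57.7%

57.7


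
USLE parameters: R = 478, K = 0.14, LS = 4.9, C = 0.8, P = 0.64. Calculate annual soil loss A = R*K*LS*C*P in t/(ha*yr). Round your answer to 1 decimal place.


Step 1: A = R * K * LS * C * P
Step 2: R * K = 478 * 0.14 = 66.92
Step 3: (R*K) * LS = 66.92 * 4.9 = 327.908
Step 4: * C * P = 327.908 * 0.8 * 0.64 = 167.9
Step 5: A = 167.9 t/(ha*yr)

167.9


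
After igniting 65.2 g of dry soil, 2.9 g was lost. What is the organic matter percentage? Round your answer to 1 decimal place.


Step 1: OM% = 100 * LOI / sample mass
Step 2: OM = 100 * 2.9 / 65.2
Step 3: OM = 4.4%

4.4


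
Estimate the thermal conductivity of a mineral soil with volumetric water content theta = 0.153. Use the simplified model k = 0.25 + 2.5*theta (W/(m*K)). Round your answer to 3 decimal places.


Step 1: k = 0.25 + 2.5 * theta
Step 2: k = 0.25 + 2.5 * 0.153
Step 3: k = 0.25 + 0.383
Step 4: k = 0.633 W/(m*K)

0.633


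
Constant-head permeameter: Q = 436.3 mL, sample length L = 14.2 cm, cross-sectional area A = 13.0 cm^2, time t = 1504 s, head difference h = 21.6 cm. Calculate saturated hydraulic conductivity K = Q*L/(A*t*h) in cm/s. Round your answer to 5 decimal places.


Step 1: K = Q * L / (A * t * h)
Step 2: Numerator = 436.3 * 14.2 = 6195.46
Step 3: Denominator = 13.0 * 1504 * 21.6 = 422323.2
Step 4: K = 6195.46 / 422323.2 = 0.01467 cm/s

0.01467


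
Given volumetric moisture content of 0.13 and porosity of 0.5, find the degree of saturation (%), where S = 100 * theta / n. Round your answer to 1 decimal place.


Step 1: S = 100 * theta_v / n
Step 2: S = 100 * 0.13 / 0.5
Step 3: S = 26.0%

26.0


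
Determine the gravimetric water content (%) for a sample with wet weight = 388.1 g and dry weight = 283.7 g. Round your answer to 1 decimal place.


Step 1: Water mass = wet - dry = 388.1 - 283.7 = 104.4 g
Step 2: w = 100 * water mass / dry mass
Step 3: w = 100 * 104.4 / 283.7 = 36.8%

36.8


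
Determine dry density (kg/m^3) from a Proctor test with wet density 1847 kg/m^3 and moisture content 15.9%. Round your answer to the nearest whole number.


Step 1: Dry density = wet density / (1 + w/100)
Step 2: Dry density = 1847 / (1 + 15.9/100)
Step 3: Dry density = 1847 / 1.159
Step 4: Dry density = 1594 kg/m^3

1594


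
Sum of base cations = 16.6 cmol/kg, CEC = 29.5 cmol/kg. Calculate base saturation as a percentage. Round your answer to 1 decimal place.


Step 1: BS = 100 * (sum of bases) / CEC
Step 2: BS = 100 * 16.6 / 29.5
Step 3: BS = 56.3%

56.3


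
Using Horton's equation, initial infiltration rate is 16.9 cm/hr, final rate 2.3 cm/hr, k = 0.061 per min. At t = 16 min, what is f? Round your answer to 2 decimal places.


Step 1: f = fc + (f0 - fc) * exp(-k * t)
Step 2: exp(-0.061 * 16) = 0.376815
Step 3: f = 2.3 + (16.9 - 2.3) * 0.376815
Step 4: f = 2.3 + 14.6 * 0.376815
Step 5: f = 7.8 cm/hr

7.8


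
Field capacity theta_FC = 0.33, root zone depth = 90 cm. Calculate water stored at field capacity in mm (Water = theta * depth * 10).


Step 1: Water (mm) = theta_FC * depth (cm) * 10
Step 2: Water = 0.33 * 90 * 10
Step 3: Water = 297.0 mm

297.0


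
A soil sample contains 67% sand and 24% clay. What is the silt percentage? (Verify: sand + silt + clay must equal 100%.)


Step 1: sand + silt + clay = 100%
Step 2: silt = 100 - sand - clay
Step 3: silt = 100 - 67 - 24
Step 4: silt = 9%

9


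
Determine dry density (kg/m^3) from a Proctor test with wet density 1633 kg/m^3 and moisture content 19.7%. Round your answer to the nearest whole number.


Step 1: Dry density = wet density / (1 + w/100)
Step 2: Dry density = 1633 / (1 + 19.7/100)
Step 3: Dry density = 1633 / 1.197
Step 4: Dry density = 1364 kg/m^3

1364


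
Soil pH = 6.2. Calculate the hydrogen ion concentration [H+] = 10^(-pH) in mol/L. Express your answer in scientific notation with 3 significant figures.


Step 1: [H+] = 10^(-pH)
Step 2: [H+] = 10^(-6.2)
Step 3: [H+] = 6.31e-07 mol/L

6.31e-07


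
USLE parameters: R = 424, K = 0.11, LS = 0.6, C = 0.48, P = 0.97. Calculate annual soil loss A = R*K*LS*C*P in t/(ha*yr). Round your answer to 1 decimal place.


Step 1: A = R * K * LS * C * P
Step 2: R * K = 424 * 0.11 = 46.64
Step 3: (R*K) * LS = 46.64 * 0.6 = 27.984
Step 4: * C * P = 27.984 * 0.48 * 0.97 = 13.0
Step 5: A = 13.0 t/(ha*yr)

13.0


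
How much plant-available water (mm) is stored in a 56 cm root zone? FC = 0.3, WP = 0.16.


Step 1: Available water = (FC - WP) * depth * 10
Step 2: AW = (0.3 - 0.16) * 56 * 10
Step 3: AW = 0.14 * 56 * 10
Step 4: AW = 78.4 mm

78.4


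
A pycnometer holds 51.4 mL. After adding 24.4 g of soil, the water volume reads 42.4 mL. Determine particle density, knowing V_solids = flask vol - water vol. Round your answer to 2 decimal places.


Step 1: Volume of solids = flask volume - water volume with soil
Step 2: V_solids = 51.4 - 42.4 = 9.0 mL
Step 3: Particle density = mass / V_solids = 24.4 / 9.0 = 2.71 g/cm^3

2.71


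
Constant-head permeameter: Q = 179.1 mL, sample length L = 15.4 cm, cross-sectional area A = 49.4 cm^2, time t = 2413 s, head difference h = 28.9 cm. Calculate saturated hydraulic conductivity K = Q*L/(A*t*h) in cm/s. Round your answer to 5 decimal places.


Step 1: K = Q * L / (A * t * h)
Step 2: Numerator = 179.1 * 15.4 = 2758.14
Step 3: Denominator = 49.4 * 2413 * 28.9 = 3444943.58
Step 4: K = 2758.14 / 3444943.58 = 0.0008 cm/s

0.0008


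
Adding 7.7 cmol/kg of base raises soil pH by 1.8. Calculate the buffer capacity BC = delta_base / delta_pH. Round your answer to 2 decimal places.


Step 1: BC = change in base / change in pH
Step 2: BC = 7.7 / 1.8
Step 3: BC = 4.28 cmol/(kg*pH unit)

4.28


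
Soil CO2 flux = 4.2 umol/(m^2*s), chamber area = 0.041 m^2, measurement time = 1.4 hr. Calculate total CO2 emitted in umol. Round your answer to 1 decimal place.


Step 1: Convert time to seconds: 1.4 hr * 3600 = 5040.0 s
Step 2: Total = flux * area * time_s
Step 3: Total = 4.2 * 0.041 * 5040.0
Step 4: Total = 867.9 umol

867.9


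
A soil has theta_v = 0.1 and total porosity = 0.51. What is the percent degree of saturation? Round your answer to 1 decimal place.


Step 1: S = 100 * theta_v / n
Step 2: S = 100 * 0.1 / 0.51
Step 3: S = 19.6%

19.6


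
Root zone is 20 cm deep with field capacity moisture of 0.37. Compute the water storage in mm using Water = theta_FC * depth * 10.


Step 1: Water (mm) = theta_FC * depth (cm) * 10
Step 2: Water = 0.37 * 20 * 10
Step 3: Water = 74.0 mm

74.0


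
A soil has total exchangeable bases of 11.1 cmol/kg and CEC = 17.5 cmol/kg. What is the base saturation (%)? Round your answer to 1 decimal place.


Step 1: BS = 100 * (sum of bases) / CEC
Step 2: BS = 100 * 11.1 / 17.5
Step 3: BS = 63.4%

63.4


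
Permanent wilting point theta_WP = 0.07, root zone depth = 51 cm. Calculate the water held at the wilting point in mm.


Step 1: Water (mm) = theta_WP * depth * 10
Step 2: Water = 0.07 * 51 * 10
Step 3: Water = 35.7 mm

35.7


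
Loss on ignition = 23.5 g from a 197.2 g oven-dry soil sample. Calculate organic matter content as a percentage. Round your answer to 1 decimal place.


Step 1: OM% = 100 * LOI / sample mass
Step 2: OM = 100 * 23.5 / 197.2
Step 3: OM = 11.9%

11.9


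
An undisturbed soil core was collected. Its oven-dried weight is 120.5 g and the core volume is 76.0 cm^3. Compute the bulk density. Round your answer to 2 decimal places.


Step 1: Identify the formula: BD = dry mass / volume
Step 2: Substitute values: BD = 120.5 / 76.0
Step 3: BD = 1.59 g/cm^3

1.59


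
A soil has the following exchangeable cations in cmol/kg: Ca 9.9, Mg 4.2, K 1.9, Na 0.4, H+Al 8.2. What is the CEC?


Step 1: CEC = Ca + Mg + K + Na + (H+Al)
Step 2: CEC = 9.9 + 4.2 + 1.9 + 0.4 + 8.2
Step 3: CEC = 24.6 cmol/kg

24.6


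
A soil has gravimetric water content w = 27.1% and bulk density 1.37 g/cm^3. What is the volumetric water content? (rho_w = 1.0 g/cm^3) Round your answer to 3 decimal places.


Step 1: theta = (w / 100) * BD / rho_w
Step 2: theta = (27.1 / 100) * 1.37 / 1.0
Step 3: theta = 0.271 * 1.37
Step 4: theta = 0.371

0.371


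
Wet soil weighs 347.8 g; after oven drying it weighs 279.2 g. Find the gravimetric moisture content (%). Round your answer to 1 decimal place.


Step 1: Water mass = wet - dry = 347.8 - 279.2 = 68.6 g
Step 2: w = 100 * water mass / dry mass
Step 3: w = 100 * 68.6 / 279.2 = 24.6%

24.6


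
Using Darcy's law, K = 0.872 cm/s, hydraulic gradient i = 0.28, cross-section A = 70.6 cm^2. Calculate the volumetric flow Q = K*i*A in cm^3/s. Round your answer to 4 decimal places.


Step 1: Apply Darcy's law: Q = K * i * A
Step 2: Q = 0.872 * 0.28 * 70.6
Step 3: Q = 17.2377 cm^3/s

17.2377


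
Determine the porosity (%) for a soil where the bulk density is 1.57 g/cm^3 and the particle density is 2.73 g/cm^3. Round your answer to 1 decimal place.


Step 1: Formula: n = 100 * (1 - BD / PD)
Step 2: n = 100 * (1 - 1.57 / 2.73)
Step 3: n = 100 * (1 - 0.57509)
Step 4: n = 42.5%

42.5


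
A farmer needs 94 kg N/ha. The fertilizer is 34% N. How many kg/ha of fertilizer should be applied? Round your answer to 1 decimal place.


Step 1: Fertilizer rate = target N / (N content / 100)
Step 2: Rate = 94 / (34 / 100)
Step 3: Rate = 94 / 0.34
Step 4: Rate = 276.5 kg/ha

276.5


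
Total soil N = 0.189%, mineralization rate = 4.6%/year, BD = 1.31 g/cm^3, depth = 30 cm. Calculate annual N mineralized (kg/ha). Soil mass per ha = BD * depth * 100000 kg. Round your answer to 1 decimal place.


Step 1: Soil mass per ha = BD * depth * 100000 = 1.31 * 30 * 100000 = 3930000 kg
Step 2: Total N pool = soil mass * N%/100 = 3930000 * 0.189/100 = 7427.7 kg/ha
Step 3: N mineralized = N pool * rate%/100 = 7427.7 * 4.6/100 = 341.7 kg/ha/yr

341.7


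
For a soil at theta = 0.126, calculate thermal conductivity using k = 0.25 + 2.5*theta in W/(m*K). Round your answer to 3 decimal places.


Step 1: k = 0.25 + 2.5 * theta
Step 2: k = 0.25 + 2.5 * 0.126
Step 3: k = 0.25 + 0.315
Step 4: k = 0.565 W/(m*K)

0.565


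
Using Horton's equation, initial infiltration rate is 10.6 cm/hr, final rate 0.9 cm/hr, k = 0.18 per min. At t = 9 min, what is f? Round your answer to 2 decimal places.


Step 1: f = fc + (f0 - fc) * exp(-k * t)
Step 2: exp(-0.18 * 9) = 0.197899
Step 3: f = 0.9 + (10.6 - 0.9) * 0.197899
Step 4: f = 0.9 + 9.7 * 0.197899
Step 5: f = 2.82 cm/hr

2.82


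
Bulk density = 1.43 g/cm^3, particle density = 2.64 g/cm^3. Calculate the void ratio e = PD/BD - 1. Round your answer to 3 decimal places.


Step 1: e = PD / BD - 1
Step 2: e = 2.64 / 1.43 - 1
Step 3: e = 1.84615 - 1
Step 4: e = 0.846

0.846


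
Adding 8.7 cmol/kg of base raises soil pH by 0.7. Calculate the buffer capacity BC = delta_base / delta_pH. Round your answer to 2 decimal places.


Step 1: BC = change in base / change in pH
Step 2: BC = 8.7 / 0.7
Step 3: BC = 12.43 cmol/(kg*pH unit)

12.43


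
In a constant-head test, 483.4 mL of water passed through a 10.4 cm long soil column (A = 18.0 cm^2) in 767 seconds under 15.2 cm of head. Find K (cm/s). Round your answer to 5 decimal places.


Step 1: K = Q * L / (A * t * h)
Step 2: Numerator = 483.4 * 10.4 = 5027.36
Step 3: Denominator = 18.0 * 767 * 15.2 = 209851.2
Step 4: K = 5027.36 / 209851.2 = 0.02396 cm/s

0.02396


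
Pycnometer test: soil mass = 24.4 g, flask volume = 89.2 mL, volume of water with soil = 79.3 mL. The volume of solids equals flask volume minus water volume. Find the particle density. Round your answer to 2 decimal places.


Step 1: Volume of solids = flask volume - water volume with soil
Step 2: V_solids = 89.2 - 79.3 = 9.9 mL
Step 3: Particle density = mass / V_solids = 24.4 / 9.9 = 2.46 g/cm^3

2.46


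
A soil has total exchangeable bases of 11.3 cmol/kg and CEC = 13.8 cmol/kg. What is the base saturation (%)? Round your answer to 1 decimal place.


Step 1: BS = 100 * (sum of bases) / CEC
Step 2: BS = 100 * 11.3 / 13.8
Step 3: BS = 81.9%

81.9


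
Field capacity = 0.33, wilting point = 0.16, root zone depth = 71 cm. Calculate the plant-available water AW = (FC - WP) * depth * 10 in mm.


Step 1: Available water = (FC - WP) * depth * 10
Step 2: AW = (0.33 - 0.16) * 71 * 10
Step 3: AW = 0.17 * 71 * 10
Step 4: AW = 120.7 mm

120.7


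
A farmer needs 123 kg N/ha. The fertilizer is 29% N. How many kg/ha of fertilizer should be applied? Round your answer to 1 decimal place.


Step 1: Fertilizer rate = target N / (N content / 100)
Step 2: Rate = 123 / (29 / 100)
Step 3: Rate = 123 / 0.29
Step 4: Rate = 424.1 kg/ha

424.1


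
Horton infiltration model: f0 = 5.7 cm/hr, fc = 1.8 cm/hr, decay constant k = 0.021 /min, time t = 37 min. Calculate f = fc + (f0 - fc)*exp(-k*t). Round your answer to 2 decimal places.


Step 1: f = fc + (f0 - fc) * exp(-k * t)
Step 2: exp(-0.021 * 37) = 0.459783
Step 3: f = 1.8 + (5.7 - 1.8) * 0.459783
Step 4: f = 1.8 + 3.9 * 0.459783
Step 5: f = 3.59 cm/hr

3.59


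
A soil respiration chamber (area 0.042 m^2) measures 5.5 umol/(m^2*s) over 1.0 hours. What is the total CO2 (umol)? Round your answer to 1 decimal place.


Step 1: Convert time to seconds: 1.0 hr * 3600 = 3600.0 s
Step 2: Total = flux * area * time_s
Step 3: Total = 5.5 * 0.042 * 3600.0
Step 4: Total = 831.6 umol

831.6


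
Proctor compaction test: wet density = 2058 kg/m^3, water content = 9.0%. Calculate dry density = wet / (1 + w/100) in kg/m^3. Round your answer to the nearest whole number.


Step 1: Dry density = wet density / (1 + w/100)
Step 2: Dry density = 2058 / (1 + 9.0/100)
Step 3: Dry density = 2058 / 1.09
Step 4: Dry density = 1888 kg/m^3

1888


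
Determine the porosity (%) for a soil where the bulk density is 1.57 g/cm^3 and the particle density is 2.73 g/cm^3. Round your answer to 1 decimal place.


Step 1: Formula: n = 100 * (1 - BD / PD)
Step 2: n = 100 * (1 - 1.57 / 2.73)
Step 3: n = 100 * (1 - 0.57509)
Step 4: n = 42.5%

42.5


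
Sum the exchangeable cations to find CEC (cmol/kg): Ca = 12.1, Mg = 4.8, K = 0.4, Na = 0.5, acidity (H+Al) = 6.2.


Step 1: CEC = Ca + Mg + K + Na + (H+Al)
Step 2: CEC = 12.1 + 4.8 + 0.4 + 0.5 + 6.2
Step 3: CEC = 24.0 cmol/kg

24.0


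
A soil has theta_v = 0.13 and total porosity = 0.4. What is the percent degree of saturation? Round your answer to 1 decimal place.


Step 1: S = 100 * theta_v / n
Step 2: S = 100 * 0.13 / 0.4
Step 3: S = 32.5%

32.5


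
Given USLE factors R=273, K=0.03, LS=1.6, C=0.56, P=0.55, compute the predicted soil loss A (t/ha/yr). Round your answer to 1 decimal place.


Step 1: A = R * K * LS * C * P
Step 2: R * K = 273 * 0.03 = 8.19
Step 3: (R*K) * LS = 8.19 * 1.6 = 13.104
Step 4: * C * P = 13.104 * 0.56 * 0.55 = 4.0
Step 5: A = 4.0 t/(ha*yr)

4.0


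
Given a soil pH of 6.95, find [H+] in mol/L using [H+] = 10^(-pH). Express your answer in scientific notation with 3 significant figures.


Step 1: [H+] = 10^(-pH)
Step 2: [H+] = 10^(-6.95)
Step 3: [H+] = 1.12e-07 mol/L

1.12e-07


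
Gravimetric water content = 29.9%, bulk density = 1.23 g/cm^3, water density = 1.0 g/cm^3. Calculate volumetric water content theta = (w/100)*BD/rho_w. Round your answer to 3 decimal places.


Step 1: theta = (w / 100) * BD / rho_w
Step 2: theta = (29.9 / 100) * 1.23 / 1.0
Step 3: theta = 0.299 * 1.23
Step 4: theta = 0.368

0.368


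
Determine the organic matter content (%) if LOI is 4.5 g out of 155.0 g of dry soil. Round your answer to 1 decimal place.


Step 1: OM% = 100 * LOI / sample mass
Step 2: OM = 100 * 4.5 / 155.0
Step 3: OM = 2.9%

2.9


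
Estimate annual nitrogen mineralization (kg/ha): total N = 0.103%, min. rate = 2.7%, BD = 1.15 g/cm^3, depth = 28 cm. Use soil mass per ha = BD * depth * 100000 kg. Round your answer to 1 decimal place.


Step 1: Soil mass per ha = BD * depth * 100000 = 1.15 * 28 * 100000 = 3220000 kg
Step 2: Total N pool = soil mass * N%/100 = 3220000 * 0.103/100 = 3316.6 kg/ha
Step 3: N mineralized = N pool * rate%/100 = 3316.6 * 2.7/100 = 89.5 kg/ha/yr

89.5


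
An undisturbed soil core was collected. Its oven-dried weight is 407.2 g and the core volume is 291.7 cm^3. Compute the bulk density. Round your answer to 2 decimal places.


Step 1: Identify the formula: BD = dry mass / volume
Step 2: Substitute values: BD = 407.2 / 291.7
Step 3: BD = 1.4 g/cm^3

1.4


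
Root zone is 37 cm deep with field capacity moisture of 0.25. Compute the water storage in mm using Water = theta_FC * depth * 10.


Step 1: Water (mm) = theta_FC * depth (cm) * 10
Step 2: Water = 0.25 * 37 * 10
Step 3: Water = 92.5 mm

92.5


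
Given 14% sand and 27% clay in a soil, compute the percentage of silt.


Step 1: sand + silt + clay = 100%
Step 2: silt = 100 - sand - clay
Step 3: silt = 100 - 14 - 27
Step 4: silt = 59%

59


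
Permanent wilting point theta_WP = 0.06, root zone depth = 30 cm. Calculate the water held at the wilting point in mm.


Step 1: Water (mm) = theta_WP * depth * 10
Step 2: Water = 0.06 * 30 * 10
Step 3: Water = 18.0 mm

18.0


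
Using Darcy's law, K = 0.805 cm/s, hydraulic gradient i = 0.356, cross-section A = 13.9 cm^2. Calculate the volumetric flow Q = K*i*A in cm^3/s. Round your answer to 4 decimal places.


Step 1: Apply Darcy's law: Q = K * i * A
Step 2: Q = 0.805 * 0.356 * 13.9
Step 3: Q = 3.9835 cm^3/s

3.9835


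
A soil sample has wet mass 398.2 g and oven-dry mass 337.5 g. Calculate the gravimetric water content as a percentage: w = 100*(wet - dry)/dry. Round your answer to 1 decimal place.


Step 1: Water mass = wet - dry = 398.2 - 337.5 = 60.7 g
Step 2: w = 100 * water mass / dry mass
Step 3: w = 100 * 60.7 / 337.5 = 18.0%

18.0


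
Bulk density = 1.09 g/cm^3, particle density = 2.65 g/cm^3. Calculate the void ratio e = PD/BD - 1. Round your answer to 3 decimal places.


Step 1: e = PD / BD - 1
Step 2: e = 2.65 / 1.09 - 1
Step 3: e = 2.43119 - 1
Step 4: e = 1.431

1.431


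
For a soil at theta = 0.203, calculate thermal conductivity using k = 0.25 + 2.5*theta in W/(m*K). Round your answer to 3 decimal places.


Step 1: k = 0.25 + 2.5 * theta
Step 2: k = 0.25 + 2.5 * 0.203
Step 3: k = 0.25 + 0.508
Step 4: k = 0.758 W/(m*K)

0.758


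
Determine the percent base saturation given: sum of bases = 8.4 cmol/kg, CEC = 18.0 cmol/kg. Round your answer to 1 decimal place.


Step 1: BS = 100 * (sum of bases) / CEC
Step 2: BS = 100 * 8.4 / 18.0
Step 3: BS = 46.7%

46.7


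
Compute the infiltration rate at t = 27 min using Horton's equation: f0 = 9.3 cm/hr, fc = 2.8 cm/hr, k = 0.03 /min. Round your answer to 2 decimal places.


Step 1: f = fc + (f0 - fc) * exp(-k * t)
Step 2: exp(-0.03 * 27) = 0.444858
Step 3: f = 2.8 + (9.3 - 2.8) * 0.444858
Step 4: f = 2.8 + 6.5 * 0.444858
Step 5: f = 5.69 cm/hr

5.69


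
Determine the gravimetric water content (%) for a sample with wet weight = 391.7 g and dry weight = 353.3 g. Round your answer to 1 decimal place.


Step 1: Water mass = wet - dry = 391.7 - 353.3 = 38.4 g
Step 2: w = 100 * water mass / dry mass
Step 3: w = 100 * 38.4 / 353.3 = 10.9%

10.9


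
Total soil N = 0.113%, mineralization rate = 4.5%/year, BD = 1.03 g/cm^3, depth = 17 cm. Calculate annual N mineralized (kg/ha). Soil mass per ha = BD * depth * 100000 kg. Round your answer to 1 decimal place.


Step 1: Soil mass per ha = BD * depth * 100000 = 1.03 * 17 * 100000 = 1751000 kg
Step 2: Total N pool = soil mass * N%/100 = 1751000 * 0.113/100 = 1978.63 kg/ha
Step 3: N mineralized = N pool * rate%/100 = 1978.63 * 4.5/100 = 89.0 kg/ha/yr

89.0


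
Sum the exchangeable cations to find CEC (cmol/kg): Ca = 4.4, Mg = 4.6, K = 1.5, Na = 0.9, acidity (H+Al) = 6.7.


Step 1: CEC = Ca + Mg + K + Na + (H+Al)
Step 2: CEC = 4.4 + 4.6 + 1.5 + 0.9 + 6.7
Step 3: CEC = 18.1 cmol/kg

18.1


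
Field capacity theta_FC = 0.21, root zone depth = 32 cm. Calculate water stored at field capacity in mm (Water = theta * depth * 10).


Step 1: Water (mm) = theta_FC * depth (cm) * 10
Step 2: Water = 0.21 * 32 * 10
Step 3: Water = 67.2 mm

67.2


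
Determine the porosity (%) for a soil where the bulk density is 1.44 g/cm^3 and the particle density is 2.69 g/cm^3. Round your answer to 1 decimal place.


Step 1: Formula: n = 100 * (1 - BD / PD)
Step 2: n = 100 * (1 - 1.44 / 2.69)
Step 3: n = 100 * (1 - 0.53532)
Step 4: n = 46.5%

46.5


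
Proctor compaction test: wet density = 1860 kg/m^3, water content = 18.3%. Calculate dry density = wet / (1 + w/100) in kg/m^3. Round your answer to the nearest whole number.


Step 1: Dry density = wet density / (1 + w/100)
Step 2: Dry density = 1860 / (1 + 18.3/100)
Step 3: Dry density = 1860 / 1.183
Step 4: Dry density = 1572 kg/m^3

1572


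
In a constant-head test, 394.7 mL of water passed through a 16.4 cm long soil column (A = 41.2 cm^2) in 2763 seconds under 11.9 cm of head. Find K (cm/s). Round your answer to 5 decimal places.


Step 1: K = Q * L / (A * t * h)
Step 2: Numerator = 394.7 * 16.4 = 6473.08
Step 3: Denominator = 41.2 * 2763 * 11.9 = 1354643.64
Step 4: K = 6473.08 / 1354643.64 = 0.00478 cm/s

0.00478


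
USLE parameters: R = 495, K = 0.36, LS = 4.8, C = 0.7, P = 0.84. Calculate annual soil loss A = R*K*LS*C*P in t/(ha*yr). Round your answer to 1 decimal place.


Step 1: A = R * K * LS * C * P
Step 2: R * K = 495 * 0.36 = 178.2
Step 3: (R*K) * LS = 178.2 * 4.8 = 855.36
Step 4: * C * P = 855.36 * 0.7 * 0.84 = 503.0
Step 5: A = 503.0 t/(ha*yr)

503.0


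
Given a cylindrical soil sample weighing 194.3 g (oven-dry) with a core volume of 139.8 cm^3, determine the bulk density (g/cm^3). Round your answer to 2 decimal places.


Step 1: Identify the formula: BD = dry mass / volume
Step 2: Substitute values: BD = 194.3 / 139.8
Step 3: BD = 1.39 g/cm^3

1.39


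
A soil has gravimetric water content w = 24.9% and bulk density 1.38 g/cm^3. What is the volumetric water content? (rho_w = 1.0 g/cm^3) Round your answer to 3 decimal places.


Step 1: theta = (w / 100) * BD / rho_w
Step 2: theta = (24.9 / 100) * 1.38 / 1.0
Step 3: theta = 0.249 * 1.38
Step 4: theta = 0.344

0.344


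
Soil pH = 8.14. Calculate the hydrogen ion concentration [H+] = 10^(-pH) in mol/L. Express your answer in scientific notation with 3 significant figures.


Step 1: [H+] = 10^(-pH)
Step 2: [H+] = 10^(-8.14)
Step 3: [H+] = 7.24e-09 mol/L

7.24e-09


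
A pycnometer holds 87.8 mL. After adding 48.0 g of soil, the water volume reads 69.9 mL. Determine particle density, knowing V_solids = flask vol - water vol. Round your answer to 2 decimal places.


Step 1: Volume of solids = flask volume - water volume with soil
Step 2: V_solids = 87.8 - 69.9 = 17.9 mL
Step 3: Particle density = mass / V_solids = 48.0 / 17.9 = 2.68 g/cm^3

2.68


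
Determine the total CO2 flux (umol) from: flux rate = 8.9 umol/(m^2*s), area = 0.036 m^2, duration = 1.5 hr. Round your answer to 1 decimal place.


Step 1: Convert time to seconds: 1.5 hr * 3600 = 5400.0 s
Step 2: Total = flux * area * time_s
Step 3: Total = 8.9 * 0.036 * 5400.0
Step 4: Total = 1730.2 umol

1730.2


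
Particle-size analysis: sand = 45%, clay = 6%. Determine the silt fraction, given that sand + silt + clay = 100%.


Step 1: sand + silt + clay = 100%
Step 2: silt = 100 - sand - clay
Step 3: silt = 100 - 45 - 6
Step 4: silt = 49%

49


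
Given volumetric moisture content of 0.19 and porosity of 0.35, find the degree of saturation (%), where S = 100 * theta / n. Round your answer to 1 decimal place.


Step 1: S = 100 * theta_v / n
Step 2: S = 100 * 0.19 / 0.35
Step 3: S = 54.3%

54.3


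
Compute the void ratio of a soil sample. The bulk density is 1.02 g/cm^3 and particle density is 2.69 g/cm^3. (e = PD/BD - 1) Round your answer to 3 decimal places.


Step 1: e = PD / BD - 1
Step 2: e = 2.69 / 1.02 - 1
Step 3: e = 2.63725 - 1
Step 4: e = 1.637

1.637


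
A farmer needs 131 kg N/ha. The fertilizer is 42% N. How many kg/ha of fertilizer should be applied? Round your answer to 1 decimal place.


Step 1: Fertilizer rate = target N / (N content / 100)
Step 2: Rate = 131 / (42 / 100)
Step 3: Rate = 131 / 0.42
Step 4: Rate = 311.9 kg/ha

311.9


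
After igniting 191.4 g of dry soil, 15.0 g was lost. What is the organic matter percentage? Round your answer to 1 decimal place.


Step 1: OM% = 100 * LOI / sample mass
Step 2: OM = 100 * 15.0 / 191.4
Step 3: OM = 7.8%

7.8


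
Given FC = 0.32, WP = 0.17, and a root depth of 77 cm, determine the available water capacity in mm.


Step 1: Available water = (FC - WP) * depth * 10
Step 2: AW = (0.32 - 0.17) * 77 * 10
Step 3: AW = 0.15 * 77 * 10
Step 4: AW = 115.5 mm

115.5


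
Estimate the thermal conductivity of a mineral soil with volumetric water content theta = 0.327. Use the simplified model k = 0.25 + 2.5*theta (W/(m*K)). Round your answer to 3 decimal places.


Step 1: k = 0.25 + 2.5 * theta
Step 2: k = 0.25 + 2.5 * 0.327
Step 3: k = 0.25 + 0.818
Step 4: k = 1.068 W/(m*K)

1.068


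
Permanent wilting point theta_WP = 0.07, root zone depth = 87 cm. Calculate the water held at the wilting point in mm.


Step 1: Water (mm) = theta_WP * depth * 10
Step 2: Water = 0.07 * 87 * 10
Step 3: Water = 60.9 mm

60.9


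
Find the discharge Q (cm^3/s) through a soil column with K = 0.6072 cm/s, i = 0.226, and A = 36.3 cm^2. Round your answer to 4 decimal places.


Step 1: Apply Darcy's law: Q = K * i * A
Step 2: Q = 0.6072 * 0.226 * 36.3
Step 3: Q = 4.9813 cm^3/s

4.9813


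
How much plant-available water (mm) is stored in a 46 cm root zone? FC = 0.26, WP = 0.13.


Step 1: Available water = (FC - WP) * depth * 10
Step 2: AW = (0.26 - 0.13) * 46 * 10
Step 3: AW = 0.13 * 46 * 10
Step 4: AW = 59.8 mm

59.8


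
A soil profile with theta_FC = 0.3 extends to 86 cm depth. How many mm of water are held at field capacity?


Step 1: Water (mm) = theta_FC * depth (cm) * 10
Step 2: Water = 0.3 * 86 * 10
Step 3: Water = 258.0 mm

258.0


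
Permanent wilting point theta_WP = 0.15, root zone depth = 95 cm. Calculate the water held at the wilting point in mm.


Step 1: Water (mm) = theta_WP * depth * 10
Step 2: Water = 0.15 * 95 * 10
Step 3: Water = 142.5 mm

142.5


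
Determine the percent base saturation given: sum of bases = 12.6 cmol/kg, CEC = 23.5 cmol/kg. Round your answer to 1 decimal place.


Step 1: BS = 100 * (sum of bases) / CEC
Step 2: BS = 100 * 12.6 / 23.5
Step 3: BS = 53.6%

53.6


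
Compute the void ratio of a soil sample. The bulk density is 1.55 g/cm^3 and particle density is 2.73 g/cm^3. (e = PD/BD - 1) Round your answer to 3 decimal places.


Step 1: e = PD / BD - 1
Step 2: e = 2.73 / 1.55 - 1
Step 3: e = 1.76129 - 1
Step 4: e = 0.761

0.761


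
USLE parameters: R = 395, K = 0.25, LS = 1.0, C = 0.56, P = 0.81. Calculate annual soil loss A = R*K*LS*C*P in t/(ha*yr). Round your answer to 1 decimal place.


Step 1: A = R * K * LS * C * P
Step 2: R * K = 395 * 0.25 = 98.75
Step 3: (R*K) * LS = 98.75 * 1.0 = 98.75
Step 4: * C * P = 98.75 * 0.56 * 0.81 = 44.8
Step 5: A = 44.8 t/(ha*yr)

44.8


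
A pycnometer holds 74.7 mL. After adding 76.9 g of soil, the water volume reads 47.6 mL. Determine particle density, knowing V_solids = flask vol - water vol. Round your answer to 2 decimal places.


Step 1: Volume of solids = flask volume - water volume with soil
Step 2: V_solids = 74.7 - 47.6 = 27.1 mL
Step 3: Particle density = mass / V_solids = 76.9 / 27.1 = 2.84 g/cm^3

2.84


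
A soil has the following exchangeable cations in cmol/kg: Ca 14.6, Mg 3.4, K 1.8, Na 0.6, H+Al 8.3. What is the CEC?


Step 1: CEC = Ca + Mg + K + Na + (H+Al)
Step 2: CEC = 14.6 + 3.4 + 1.8 + 0.6 + 8.3
Step 3: CEC = 28.7 cmol/kg

28.7


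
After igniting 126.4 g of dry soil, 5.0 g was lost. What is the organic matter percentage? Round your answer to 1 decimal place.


Step 1: OM% = 100 * LOI / sample mass
Step 2: OM = 100 * 5.0 / 126.4
Step 3: OM = 4.0%

4.0


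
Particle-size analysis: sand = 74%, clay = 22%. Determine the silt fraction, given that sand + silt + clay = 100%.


Step 1: sand + silt + clay = 100%
Step 2: silt = 100 - sand - clay
Step 3: silt = 100 - 74 - 22
Step 4: silt = 4%

4


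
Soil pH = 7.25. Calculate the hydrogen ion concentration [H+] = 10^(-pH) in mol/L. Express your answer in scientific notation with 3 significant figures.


Step 1: [H+] = 10^(-pH)
Step 2: [H+] = 10^(-7.25)
Step 3: [H+] = 5.62e-08 mol/L

5.62e-08


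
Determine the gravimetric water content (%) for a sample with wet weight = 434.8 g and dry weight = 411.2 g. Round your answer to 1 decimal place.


Step 1: Water mass = wet - dry = 434.8 - 411.2 = 23.6 g
Step 2: w = 100 * water mass / dry mass
Step 3: w = 100 * 23.6 / 411.2 = 5.7%

5.7
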